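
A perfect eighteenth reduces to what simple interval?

Take out 2 octaves (14 from the number): 18 − 14 = 4.
That makes a perfect eighteenth a compound perfect fourth — 2 octaves plus a perfect fourth.

perfect fourth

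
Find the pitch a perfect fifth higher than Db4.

Ab4

Five letter names up from D: A.
Moving 7 semitones up from Db4 (the size of a perfect fifth) reaches Ab4.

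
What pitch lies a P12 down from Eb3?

Counting five letter names plus an octave down from E lands on A.
A perfect twelfth spans 19 semitones, so from Eb3 the target pitch is Ab1.

Ab1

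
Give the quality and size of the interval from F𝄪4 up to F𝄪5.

perfect octave

F to F is the same letter name, plus an octave: an octave.
The perfect octave spans 12 semitones, and F##4 to F##5 is exactly 12 semitones — so this is a perfect octave.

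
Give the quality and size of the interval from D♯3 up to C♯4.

minor 7th

D to C spans seven letter names (D-E-F-G-A-B-C), so the interval is some kind of seventh.
A major seventh would be 11 semitones, but D#3 to C#4 is 10 — one semitone narrower, making it a minor seventh.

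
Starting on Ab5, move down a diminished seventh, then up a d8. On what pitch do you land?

A diminished seventh down from Ab5 is B4.
Up a diminished octave from B4: Bb5 (11 semitones up).

Bb5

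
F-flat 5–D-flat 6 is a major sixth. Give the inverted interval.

minor 3rd

Interval numbers invert to sum to nine: 6 + 3 = 9, so a sixth inverts to a third.
Quality inverts too: major becomes minor. That makes the inversion a minor third.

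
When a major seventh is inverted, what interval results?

m2

Inverted interval numbers add to nine, so a seventh pairs with a second (7 + 2 = 9).
Quality inverts too: major becomes minor. That makes the inversion a minor second.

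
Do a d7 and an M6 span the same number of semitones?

A diminished seventh spans 9 semitones, and a major sixth also spans 9 semitones — they're enharmonic.

Yes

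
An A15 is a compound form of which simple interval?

augmented 8th

Each octave removed subtracts seven from the number: 15 − 7 = 8.
So an augmented fifteenth is an octave plus an augmented octave. The quality is unchanged.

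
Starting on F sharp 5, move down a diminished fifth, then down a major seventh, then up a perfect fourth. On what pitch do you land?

Down a diminished fifth from F#5: B#4 (6 semitones down).
A major seventh down from B#4 is C#4.
A perfect fourth up from C#4 is F#4.

F sharp 4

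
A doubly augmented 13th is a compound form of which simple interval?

doubly augmented 6th

Take out an octave (7 from the number): 13 − 7 = 6.
Quality carries through unchanged, so the simple form is a doubly augmented sixth.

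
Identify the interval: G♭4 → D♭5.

perfect 5th

G to D spans five letter names (G-A-B-C-D), so the interval is some kind of fifth.
Gb4 to Db5 is 7 semitones, matching the perfect fifth exactly, so the quality is perfect.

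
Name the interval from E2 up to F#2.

E to F spans two letter names (E-F): a second.
The major second spans 2 semitones, and E2 to F#2 is exactly 2 semitones — so this is a major second.

major second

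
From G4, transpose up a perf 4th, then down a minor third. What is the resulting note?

A perfect fourth up from G4 is C5.
C5 down a minor third → A4 (3 semitones).

A4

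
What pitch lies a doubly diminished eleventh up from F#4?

Bbb5

The eleventh's letter: F up four letter names plus an octave → B.
A doubly diminished eleventh spans 15 semitones, so from F#4 the target pitch is Bbb5.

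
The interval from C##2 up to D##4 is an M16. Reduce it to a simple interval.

Take out 2 octaves (14 from the number): 16 − 14 = 2.
So a major sixteenth is 2 octaves plus a major second. The quality is unchanged.

M2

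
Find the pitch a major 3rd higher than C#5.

E#5

The third takes the letter from C up to E.
A major third spans 4 semitones, so from C#5 the target pitch is E#5.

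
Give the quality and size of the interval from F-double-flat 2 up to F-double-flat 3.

F to F is the same letter name, plus an octave, so the interval is some kind of octave.
Counting semitones, Fbb2→Fbb3 is 12, which is the perfect octave.

perfect octave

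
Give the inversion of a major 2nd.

minor 7th

The rule of nine gives the new number: 9 − 2 = 7, so a second becomes a seventh.
Quality inverts too: major becomes minor. That makes the inversion a minor seventh.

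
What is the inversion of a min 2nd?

The rule of nine gives the new number: 9 − 2 = 7, so a second becomes a seventh.
And minor becomes major under inversion, so we get a major seventh.

major seventh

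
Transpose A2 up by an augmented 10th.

The tenth's letter: A up three letter names plus an octave → C.
Moving 17 semitones up from A2 (the size of an augmented tenth) reaches C##4.

C##4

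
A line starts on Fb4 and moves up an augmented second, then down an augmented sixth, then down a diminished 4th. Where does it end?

F3

An augmented second up from Fb4 is G4.
Down an augmented sixth from G4: Bbb3 (10 semitones down).
Bbb3 down a diminished fourth → F3 (4 semitones).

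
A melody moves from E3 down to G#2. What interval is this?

minor 6th

Descending from E3 to G#2 is the same interval as ascending G#2 to E3.
G to E spans six letter names (G-A-B-C-D-E): a sixth.
A major sixth would be 9 semitones, but G#2 to E3 is 8 — one semitone narrower, making it a minor sixth.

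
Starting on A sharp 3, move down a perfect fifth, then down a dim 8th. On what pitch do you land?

D double-sharp 2

A#3 down a perfect fifth → D#3 (7 semitones).
A diminished octave down from D#3 is D##2.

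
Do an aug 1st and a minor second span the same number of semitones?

Both span 1 semitone: an augmented unison and a minor second are the same chromatic distance.

Yes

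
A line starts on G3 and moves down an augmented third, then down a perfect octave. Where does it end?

Ebb2

Down an augmented third from G3: Ebb3 (5 semitones down).
Down a perfect octave from Ebb3: Ebb2 (12 semitones down).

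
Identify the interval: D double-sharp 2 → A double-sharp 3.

D to A spans five letter names (D-E-F-G-A), plus an octave, so the interval is some kind of twelfth.
D##2 to A##3 is 19 semitones, matching the perfect twelfth exactly, so the quality is perfect.
(Equivalently, a compound perfect fifth: a perfect fifth plus an octave.)

perfect twelfth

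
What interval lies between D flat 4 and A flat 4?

perfect fifth

D to A spans five letter names (D-E-F-G-A): a fifth.
Db4 to Ab4 is 7 semitones, matching the perfect fifth exactly, so the quality is perfect.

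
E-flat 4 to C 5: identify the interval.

E to C spans six letter names (E-F-G-A-B-C): a sixth.
Counting semitones, Eb4→C5 is 9, which is the major sixth.

major sixth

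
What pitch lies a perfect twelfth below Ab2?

Db1

Counting five letter names plus an octave down from A lands on D.
A perfect twelfth spans 19 semitones, so from Ab2 the target pitch is Db1.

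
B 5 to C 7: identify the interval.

minor 9th

B to C spans two letter names (B-C), plus an octave — that makes it a ninth of some quality.
B5 to C7 is 13 semitones, a half step short of the major ninth (14), so this is minor.
(Equivalently, a compound minor second: a minor second plus an octave.)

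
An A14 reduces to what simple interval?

Take out an octave (7 from the number): 14 − 7 = 7.
Quality carries through unchanged, so the simple form is an augmented seventh.

augmented 7th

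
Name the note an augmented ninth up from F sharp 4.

Counting two letter names plus an octave up from F lands on G.
An augmented ninth is 15 semitones; 15 semitones up from F#4 gives G##5.

G double-sharp 5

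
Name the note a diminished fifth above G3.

The fifth takes the letter from G up to D.
A diminished fifth is 6 semitones; 6 semitones up from G3 gives Db4.

Db4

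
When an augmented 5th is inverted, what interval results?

Interval numbers invert to sum to nine: 5 + 4 = 9, so a fifth inverts to a fourth.
The quality also flips — augmented becomes diminished — giving a diminished fourth.

d4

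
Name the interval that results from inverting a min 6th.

Inverted interval numbers add to nine, so a sixth pairs with a third (6 + 3 = 9).
The quality also flips — minor becomes major — giving a major third.

M3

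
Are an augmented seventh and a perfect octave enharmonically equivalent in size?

Yes

Both span 12 semitones: an augmented seventh and a perfect octave are the same chromatic distance.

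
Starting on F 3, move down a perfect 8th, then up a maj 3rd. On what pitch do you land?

A 2

F3 down a perfect octave → F2 (12 semitones).
Up a major third from F2: A2 (4 semitones up).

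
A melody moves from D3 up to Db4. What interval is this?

D to D is the same letter name, plus an octave, so the interval is some kind of octave.
D3 to Db4 spans 11 semitones — one semitone narrower than the perfect octave (12) — giving a diminished octave.

diminished 8th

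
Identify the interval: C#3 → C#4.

P8

C to C is the same letter name, plus an octave — that makes it an octave of some quality.
The perfect octave spans 12 semitones, and C#3 to C#4 is exactly 12 semitones — so this is a perfect octave.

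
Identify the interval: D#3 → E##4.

D to E spans two letter names (D-E), plus an octave — that makes it a ninth of some quality.
A major ninth would be 14 semitones; D#3 to E##4 is 15, one semitone wider, so the interval is augmented.
(Equivalently, a compound augmented second: an augmented second plus an octave.)

augmented ninth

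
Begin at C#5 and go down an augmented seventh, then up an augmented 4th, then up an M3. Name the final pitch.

Down an augmented seventh from C#5: Db4 (12 semitones down).
An augmented fourth up from Db4 is G4.
A major third up from G4 is B4.

B4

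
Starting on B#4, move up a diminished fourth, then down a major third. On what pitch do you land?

A diminished fourth up from B#4 is E5.
E5 down a major third → C5 (4 semitones).

C5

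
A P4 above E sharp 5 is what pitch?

The fourth takes the letter from E up to A.
Moving 5 semitones up from E#5 (the size of a perfect fourth) reaches A#5.

A sharp 5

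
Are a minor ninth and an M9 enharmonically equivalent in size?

No

A minor ninth is 13 semitones but a major ninth is 14 semitones — different sizes.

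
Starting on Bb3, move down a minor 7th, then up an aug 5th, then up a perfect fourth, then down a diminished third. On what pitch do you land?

A##3

A minor seventh down from Bb3 is C3.
C3 up an augmented fifth → G#3 (8 semitones).
Up a perfect fourth from G#3: C#4 (5 semitones up).
Down a diminished third from C#4: A##3 (2 semitones down).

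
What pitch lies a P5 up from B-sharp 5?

The fifth takes the letter from B up to F.
A perfect fifth is 7 semitones; 7 semitones up from B#5 gives F##6.

F-double-sharp 6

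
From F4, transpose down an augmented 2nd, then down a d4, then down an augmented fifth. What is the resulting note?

Ebb3

An augmented second down from F4 is Ebb4.
Ebb4 down a diminished fourth → Bb3 (4 semitones).
Bb3 down an augmented fifth → Ebb3 (8 semitones).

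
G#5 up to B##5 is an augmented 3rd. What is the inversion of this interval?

The rule of nine gives the new number: 9 − 3 = 6, so a third becomes a sixth.
The quality also flips — augmented becomes diminished — giving a diminished sixth.

diminished sixth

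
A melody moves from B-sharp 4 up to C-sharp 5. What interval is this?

minor second

B to C spans two letter names (B-C): a second.
At 1 semitone, B#4→C#5 falls one short of a major second: minor.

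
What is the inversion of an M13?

minor 3rd

First reduce the compound major thirteenth to its simple form, a major sixth.
Inverted interval numbers add to nine, so a sixth pairs with a third (6 + 3 = 9).
And major becomes minor under inversion, so we get a minor third.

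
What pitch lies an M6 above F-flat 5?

The sixth takes the letter from F up to D.
Moving 9 semitones up from Fb5 (the size of a major sixth) reaches Db6.

D-flat 6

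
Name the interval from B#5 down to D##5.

minor sixth

Descending from B#5 to D##5 is the same interval as ascending D##5 to B#5.
D to B spans six letter names (D-E-F-G-A-B): a sixth.
At 8 semitones, D##5→B#5 falls one short of a major sixth: minor.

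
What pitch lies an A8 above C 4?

C-sharp 5

The letter stays C (same as the start), shifted an octave up.
An augmented octave is 13 semitones; 13 semitones up from C4 gives C#5.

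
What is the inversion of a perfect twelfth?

perfect 4th

First reduce the compound perfect twelfth to its simple form, a perfect fifth.
The rule of nine gives the new number: 9 − 5 = 4, so a fifth becomes a fourth.
The quality also flips — perfect stays perfect — giving a perfect fourth.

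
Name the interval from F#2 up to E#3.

major 7th

F to E spans seven letter names (F-G-A-B-C-D-E), so the interval is some kind of seventh.
Counting semitones, F#2→E#3 is 11, which is the major seventh.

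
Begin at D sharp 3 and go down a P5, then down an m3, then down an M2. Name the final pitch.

A perfect fifth down from D#3 is G#2.
G#2 down a minor third → E#2 (3 semitones).
A major second down from E#2 is D#2.

D sharp 2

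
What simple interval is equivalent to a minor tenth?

m3

Take out an octave (7 from the number): 10 − 7 = 3.
That makes a minor tenth a compound minor third — an octave plus a minor third.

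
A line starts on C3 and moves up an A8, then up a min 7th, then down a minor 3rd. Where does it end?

C3 up an augmented octave → C#4 (13 semitones).
C#4 up a minor seventh → B4 (10 semitones).
Down a minor third from B4: G#4 (3 semitones down).

G#4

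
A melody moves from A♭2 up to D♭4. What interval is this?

A to D spans four letter names (A-B-C-D), plus an octave: an eleventh.
The perfect eleventh spans 17 semitones, and Ab2 to Db4 is exactly 17 semitones — so this is a perfect eleventh.
(Equivalently, a compound perfect fourth: a perfect fourth plus an octave.)

perfect 11th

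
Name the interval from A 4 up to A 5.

P8

A to A is the same letter name, plus an octave, so the interval is some kind of octave.
A4 to A5 is 12 semitones, matching the perfect octave exactly, so the quality is perfect.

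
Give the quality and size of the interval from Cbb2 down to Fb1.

Descending from Cbb2 to Fb1 is the same interval as ascending Fb1 to Cbb2.
F to C spans five letter names (F-G-A-B-C): a fifth.
The perfect fifth is 7 semitones; here we have 6, one semitone narrower: diminished.

d5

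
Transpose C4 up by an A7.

Counting seven letter names up from C lands on B.
An augmented seventh is 12 semitones; 12 semitones up from C4 gives B#4.

B#4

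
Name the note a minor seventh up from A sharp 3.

Seven letter names up from A: G.
A minor seventh spans 10 semitones, so from A#3 the target pitch is G#4.

G sharp 4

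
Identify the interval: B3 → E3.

Descending from B3 to E3 is the same interval as ascending E3 to B3.
E to B spans five letter names (E-F-G-A-B) — that makes it a fifth of some quality.
E3 to B3 is 7 semitones, matching the perfect fifth exactly, so the quality is perfect.

perfect 5th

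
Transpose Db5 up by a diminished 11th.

Gbb6

The eleventh's letter: D up four letter names plus an octave → G.
A diminished eleventh is 16 semitones; 16 semitones up from Db5 gives Gbb6.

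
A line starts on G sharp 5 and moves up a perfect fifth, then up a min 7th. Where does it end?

G#5 up a perfect fifth → D#6 (7 semitones).
Up a minor seventh from D#6: C#7 (10 semitones up).

C sharp 7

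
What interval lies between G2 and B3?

G to B spans three letter names (G-A-B), plus an octave: a tenth.
G2 to B3 is 16 semitones, matching the major tenth exactly, so the quality is major.
(Equivalently, a compound major third: a major third plus an octave.)

major tenth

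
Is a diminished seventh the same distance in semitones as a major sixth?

Yes

A diminished seventh = 9 semitones = a major sixth; enharmonically equal.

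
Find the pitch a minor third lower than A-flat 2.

Counting three letter names down from A lands on F.
A minor third is 3 semitones; 3 semitones down from Ab2 gives F2.

F 2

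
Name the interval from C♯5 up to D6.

C to D spans two letter names (C-D), plus an octave — that makes it a ninth of some quality.
A major ninth would be 14 semitones, but C#5 to D6 is 13 — one semitone narrower, making it a minor ninth.
(Equivalently, a compound minor second: a minor second plus an octave.)

minor 9th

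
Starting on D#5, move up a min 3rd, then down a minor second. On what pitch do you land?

A minor third up from D#5 is F#5.
F#5 down a minor second → E#5 (1 semitone).

E#5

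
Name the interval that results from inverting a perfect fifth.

The rule of nine gives the new number: 9 − 5 = 4, so a fifth becomes a fourth.
And perfect stays perfect under inversion, so we get a perfect fourth.

perfect 4th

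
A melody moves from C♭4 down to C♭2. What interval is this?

perfect fifteenth

Descending from Cb4 to Cb2 is the same interval as ascending Cb2 to Cb4.
C to C is the same letter name, plus 2 octaves — that makes it a fifteenth of some quality.
Cb2 to Cb4 is 24 semitones, matching the perfect fifteenth exactly, so the quality is perfect.
(Equivalently, a compound perfect octave: a perfect octave plus an octave.)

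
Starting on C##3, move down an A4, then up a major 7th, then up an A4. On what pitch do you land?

B##3

Down an augmented fourth from C##3: G#2 (6 semitones down).
A major seventh up from G#2 is F##3.
Up an augmented fourth from F##3: B##3 (6 semitones up).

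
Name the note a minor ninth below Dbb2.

Counting two letter names plus an octave down from D lands on C.
A minor ninth spans 13 semitones, so from Dbb2 the target pitch is Cb1.

Cb1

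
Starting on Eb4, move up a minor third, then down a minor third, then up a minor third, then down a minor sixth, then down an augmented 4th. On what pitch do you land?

Fb3

Up a minor third from Eb4: Gb4 (3 semitones up).
Gb4 down a minor third → Eb4 (3 semitones).
Eb4 up a minor third → Gb4 (3 semitones).
Gb4 down a minor sixth → Bb3 (8 semitones).
Bb3 down an augmented fourth → Fb3 (6 semitones).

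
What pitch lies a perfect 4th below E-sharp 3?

Counting four letter names down from E lands on B.
A perfect fourth spans 5 semitones, so from E#3 the target pitch is B#2.

B-sharp 2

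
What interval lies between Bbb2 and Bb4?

B to B is the same letter name, plus 2 octaves — that makes it a fifteenth of some quality.
A perfect fifteenth would be 24 semitones; Bbb2 to Bb4 is 25, one semitone wider, so the interval is augmented.
(Equivalently, a compound augmented octave: an augmented octave plus an octave.)

augmented fifteenth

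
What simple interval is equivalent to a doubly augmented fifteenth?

doubly augmented 8th

Take out an octave (7 from the number): 15 − 7 = 8.
That makes a doubly augmented fifteenth a compound doubly augmented octave — an octave plus a doubly augmented octave.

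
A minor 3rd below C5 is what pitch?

Three letter names down from C: A.
A minor third is 3 semitones; 3 semitones down from C5 gives A4.

A4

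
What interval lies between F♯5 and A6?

minor tenth

F to A spans three letter names (F-G-A), plus an octave, so the interval is some kind of tenth.
A major tenth would be 16 semitones, but F#5 to A6 is 15 — one semitone narrower, making it a minor tenth.
(Equivalently, a compound minor third: a minor third plus an octave.)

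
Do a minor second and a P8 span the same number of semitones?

No

A minor second is 1 semitone but a perfect octave is 12 semitones — different sizes.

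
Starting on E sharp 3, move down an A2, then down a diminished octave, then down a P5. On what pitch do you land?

E#3 down an augmented second → D3 (3 semitones).
D3 down a diminished octave → D#2 (11 semitones).
A perfect fifth down from D#2 is G#1.

G sharp 1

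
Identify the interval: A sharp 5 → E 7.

A to E spans five letter names (A-B-C-D-E), plus an octave: a twelfth.
The perfect twelfth is 19 semitones; here we have 18, one semitone narrower: diminished.
(Equivalently, a compound diminished fifth: a diminished fifth plus an octave.)

diminished twelfth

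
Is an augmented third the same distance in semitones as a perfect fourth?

Yes

An augmented third spans 5 semitones, and a perfect fourth also spans 5 semitones — they're enharmonic.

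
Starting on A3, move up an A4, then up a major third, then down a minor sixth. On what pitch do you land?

A3 up an augmented fourth → D#4 (6 semitones).
A major third up from D#4 is F##4.
A minor sixth down from F##4 is A##3.

A##3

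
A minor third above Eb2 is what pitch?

Three letter names up from E: G.
A minor third spans 3 semitones, so from Eb2 the target pitch is Gb2.

Gb2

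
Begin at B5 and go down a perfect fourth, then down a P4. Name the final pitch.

C#5

A perfect fourth down from B5 is F#5.
Down a perfect fourth from F#5: C#5 (5 semitones down).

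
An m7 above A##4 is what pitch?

G##5

Seven letter names up from A: G.
Moving 10 semitones up from A##4 (the size of a minor seventh) reaches G##5.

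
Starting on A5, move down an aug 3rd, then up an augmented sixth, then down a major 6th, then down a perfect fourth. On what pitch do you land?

C5

An augmented third down from A5 is Fb5.
Up an augmented sixth from Fb5: D6 (10 semitones up).
D6 down a major sixth → F5 (9 semitones).
F5 down a perfect fourth → C5 (5 semitones).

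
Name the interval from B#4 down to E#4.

perfect fifth

Descending from B#4 to E#4 is the same interval as ascending E#4 to B#4.
E to B spans five letter names (E-F-G-A-B): a fifth.
Counting semitones, E#4→B#4 is 7, which is the perfect fifth.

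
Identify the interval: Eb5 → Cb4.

M10

Descending from Eb5 to Cb4 is the same interval as ascending Cb4 to Eb5.
C to E spans three letter names (C-D-E), plus an octave, so the interval is some kind of tenth.
The major tenth spans 16 semitones, and Cb4 to Eb5 is exactly 16 semitones — so this is a major tenth.
(Equivalently, a compound major third: a major third plus an octave.)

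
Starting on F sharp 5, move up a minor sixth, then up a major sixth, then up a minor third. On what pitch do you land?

A minor sixth up from F#5 is D6.
A major sixth up from D6 is B6.
B6 up a minor third → D7 (3 semitones).

D 7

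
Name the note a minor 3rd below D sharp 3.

The third takes the letter from D down to B.
Moving 3 semitones down from D#3 (the size of a minor third) reaches B#2.

B sharp 2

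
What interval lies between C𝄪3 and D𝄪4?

C to D spans two letter names (C-D), plus an octave — that makes it a ninth of some quality.
C##3 to D##4 is 14 semitones, matching the major ninth exactly, so the quality is major.
(Equivalently, a compound major second: a major second plus an octave.)

major 9th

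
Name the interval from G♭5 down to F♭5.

major 2nd

Descending from Gb5 to Fb5 is the same interval as ascending Fb5 to Gb5.
F to G spans two letter names (F-G), so the interval is some kind of second.
The major second spans 2 semitones, and Fb5 to Gb5 is exactly 2 semitones — so this is a major second.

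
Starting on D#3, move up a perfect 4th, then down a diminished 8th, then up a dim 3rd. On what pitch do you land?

B2

A perfect fourth up from D#3 is G#3.
A diminished octave down from G#3 is G##2.
G##2 up a diminished third → B2 (2 semitones).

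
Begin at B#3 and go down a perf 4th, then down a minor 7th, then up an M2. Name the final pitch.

A##2

Down a perfect fourth from B#3: F##3 (5 semitones down).
A minor seventh down from F##3 is G##2.
A major second up from G##2 is A##2.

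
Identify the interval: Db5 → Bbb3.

Descending from Db5 to Bbb3 is the same interval as ascending Bbb3 to Db5.
B to D spans three letter names (B-C-D), plus an octave, so the interval is some kind of tenth.
Counting semitones, Bbb3→Db5 is 16, which is the major tenth.
(Equivalently, a compound major third: a major third plus an octave.)

major 10th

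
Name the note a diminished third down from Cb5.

Counting three letter names down from C lands on A.
Moving 2 semitones down from Cb5 (the size of a diminished third) reaches A4.

A4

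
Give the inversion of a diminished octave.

A1

Inverted interval numbers add to nine, so an octave pairs with a unison (8 + 1 = 9).
And diminished becomes augmented under inversion, so we get an augmented unison.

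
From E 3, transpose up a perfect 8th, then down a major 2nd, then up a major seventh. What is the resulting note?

C sharp 5

A perfect octave up from E3 is E4.
Down a major second from E4: D4 (2 semitones down).
A major seventh up from D4 is C#5.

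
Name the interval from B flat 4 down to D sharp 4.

Descending from Bb4 to D#4 is the same interval as ascending D#4 to Bb4.
D to B spans six letter names (D-E-F-G-A-B) — that makes it a sixth of some quality.
D#4 to Bb4 spans 7 semitones — two semitones narrower than the major sixth (9) — giving a diminished sixth.

diminished sixth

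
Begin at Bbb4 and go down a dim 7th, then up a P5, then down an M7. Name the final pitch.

Ab3

Bbb4 down a diminished seventh → C4 (9 semitones).
A perfect fifth up from C4 is G4.
Down a major seventh from G4: Ab3 (11 semitones down).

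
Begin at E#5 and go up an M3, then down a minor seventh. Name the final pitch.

A##4

A major third up from E#5 is G##5.
G##5 down a minor seventh → A##4 (10 semitones).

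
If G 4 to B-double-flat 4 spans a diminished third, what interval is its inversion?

Interval numbers invert to sum to nine: 3 + 6 = 9, so a third inverts to a sixth.
And diminished becomes augmented under inversion, so we get an augmented sixth.

augmented 6th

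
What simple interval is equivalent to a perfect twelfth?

Take out an octave (7 from the number): 12 − 7 = 5.
That makes a perfect twelfth a compound perfect fifth — an octave plus a perfect fifth.

perfect fifth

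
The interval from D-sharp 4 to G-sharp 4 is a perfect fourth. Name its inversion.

perfect 5th

Inverted interval numbers add to nine, so a fourth pairs with a fifth (4 + 5 = 9).
The quality also flips — perfect stays perfect — giving a perfect fifth.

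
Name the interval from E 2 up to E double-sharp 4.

E to E is the same letter name, plus 2 octaves: a fifteenth.
E2 to E##4 spans 26 semitones — two semitones wider than the perfect fifteenth (24) — giving a doubly augmented fifteenth.
(Equivalently, a compound doubly augmented octave: a doubly augmented octave plus an octave.)

doubly augmented 15th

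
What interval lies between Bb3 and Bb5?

B to B is the same letter name, plus 2 octaves, so the interval is some kind of fifteenth.
Bb3 to Bb5 is 24 semitones, matching the perfect fifteenth exactly, so the quality is perfect.
(Equivalently, a compound perfect octave: a perfect octave plus an octave.)

perfect 15th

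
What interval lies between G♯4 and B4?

G to B spans three letter names (G-A-B) — that makes it a third of some quality.
A major third would be 4 semitones, but G#4 to B4 is 3 — one semitone narrower, making it a minor third.

minor third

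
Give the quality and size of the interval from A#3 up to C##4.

major third

A to C spans three letter names (A-B-C) — that makes it a third of some quality.
The major third spans 4 semitones, and A#3 to C##4 is exactly 4 semitones — so this is a major third.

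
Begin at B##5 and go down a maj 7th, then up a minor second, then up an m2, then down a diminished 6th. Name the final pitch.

G##4

A major seventh down from B##5 is C##5.
Up a minor second from C##5: D#5 (1 semitone up).
D#5 up a minor second → E5 (1 semitone).
A diminished sixth down from E5 is G##4.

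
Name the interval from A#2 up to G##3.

A to G spans seven letter names (A-B-C-D-E-F-G): a seventh.
A#2 to G##3 is 11 semitones, matching the major seventh exactly, so the quality is major.

major 7th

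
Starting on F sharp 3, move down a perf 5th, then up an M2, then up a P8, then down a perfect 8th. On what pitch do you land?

C sharp 3

A perfect fifth down from F#3 is B2.
Up a major second from B2: C#3 (2 semitones up).
Up a perfect octave from C#3: C#4 (12 semitones up).
A perfect octave down from C#4 is C#3.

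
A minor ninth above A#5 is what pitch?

Counting two letter names plus an octave up from A lands on B.
A minor ninth spans 13 semitones, so from A#5 the target pitch is B6.

B6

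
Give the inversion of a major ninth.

m7

First reduce the compound major ninth to its simple form, a major second.
The rule of nine gives the new number: 9 − 2 = 7, so a second becomes a seventh.
The quality also flips — major becomes minor — giving a minor seventh.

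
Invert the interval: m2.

The rule of nine gives the new number: 9 − 2 = 7, so a second becomes a seventh.
Quality inverts too: minor becomes major. That makes the inversion a major seventh.

major 7th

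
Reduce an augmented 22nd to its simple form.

Take out 2 octaves (14 from the number): 22 − 14 = 8.
Quality carries through unchanged, so the simple form is an augmented octave.

augmented 8th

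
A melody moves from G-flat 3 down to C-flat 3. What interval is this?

Descending from Gb3 to Cb3 is the same interval as ascending Cb3 to Gb3.
C to G spans five letter names (C-D-E-F-G) — that makes it a fifth of some quality.
Counting semitones, Cb3→Gb3 is 7, which is the perfect fifth.

perfect fifth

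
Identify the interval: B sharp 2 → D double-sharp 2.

minor sixth

Descending from B#2 to D##2 is the same interval as ascending D##2 to B#2.
D to B spans six letter names (D-E-F-G-A-B): a sixth.
At 8 semitones, D##2→B#2 falls one short of a major sixth: minor.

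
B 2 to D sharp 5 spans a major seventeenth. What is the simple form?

M3

Subtracting seven from the interval number removes an octave: 17 − 14 = 3.
So a major seventeenth is 2 octaves plus a major third. The quality is unchanged.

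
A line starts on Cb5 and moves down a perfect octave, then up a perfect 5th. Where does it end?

Cb5 down a perfect octave → Cb4 (12 semitones).
Up a perfect fifth from Cb4: Gb4 (7 semitones up).

Gb4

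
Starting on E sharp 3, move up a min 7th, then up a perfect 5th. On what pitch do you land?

A sharp 4

E#3 up a minor seventh → D#4 (10 semitones).
A perfect fifth up from D#4 is A#4.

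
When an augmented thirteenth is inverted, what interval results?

diminished 3rd

First reduce the compound augmented thirteenth to its simple form, an augmented sixth.
Inverted interval numbers add to nine, so a sixth pairs with a third (6 + 3 = 9).
Quality inverts too: augmented becomes diminished. That makes the inversion a diminished third.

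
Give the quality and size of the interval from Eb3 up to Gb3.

m3

E to G spans three letter names (E-F-G), so the interval is some kind of third.
At 3 semitones, Eb3→Gb3 falls one short of a major third: minor.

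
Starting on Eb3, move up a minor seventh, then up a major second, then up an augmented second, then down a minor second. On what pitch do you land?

A minor seventh up from Eb3 is Db4.
Db4 up a major second → Eb4 (2 semitones).
Up an augmented second from Eb4: F#4 (3 semitones up).
F#4 down a minor second → E#4 (1 semitone).

E#4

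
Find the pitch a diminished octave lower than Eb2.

E1

An octave keeps the letter name E, an octave down from E.
Moving 11 semitones down from Eb2 (the size of a diminished octave) reaches E1.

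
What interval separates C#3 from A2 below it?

Descending from C#3 to A2 is the same interval as ascending A2 to C#3.
A to C spans three letter names (A-B-C): a third.
A2 to C#3 is 4 semitones, matching the major third exactly, so the quality is major.

major third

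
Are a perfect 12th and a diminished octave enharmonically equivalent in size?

No

A perfect twelfth is 19 semitones but a diminished octave is 11 semitones — different sizes.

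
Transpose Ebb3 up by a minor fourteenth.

Seven letters up from E (plus an octave) reaches D.
A minor fourteenth is 22 semitones; 22 semitones up from Ebb3 gives Dbb5.

Dbb5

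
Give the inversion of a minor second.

The rule of nine gives the new number: 9 − 2 = 7, so a second becomes a seventh.
Quality inverts too: minor becomes major. That makes the inversion a major seventh.

major 7th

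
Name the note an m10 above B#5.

Counting three letter names plus an octave up from B lands on D.
A minor tenth spans 15 semitones, so from B#5 the target pitch is D#7.

D#7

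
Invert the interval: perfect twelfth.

First reduce the compound perfect twelfth to its simple form, a perfect fifth.
Inverted interval numbers add to nine, so a fifth pairs with a fourth (5 + 4 = 9).
The quality also flips — perfect stays perfect — giving a perfect fourth.

perfect 4th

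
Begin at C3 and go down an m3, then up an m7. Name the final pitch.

G3

C3 down a minor third → A2 (3 semitones).
A minor seventh up from A2 is G3.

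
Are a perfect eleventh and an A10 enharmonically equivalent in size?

Yes

Both span 17 semitones: a perfect eleventh and an augmented tenth are the same chromatic distance.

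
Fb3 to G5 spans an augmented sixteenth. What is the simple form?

A2

Take out 2 octaves (14 from the number): 16 − 14 = 2.
Quality carries through unchanged, so the simple form is an augmented second.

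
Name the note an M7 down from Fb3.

Gbb2

Seven letter names down from F: G.
A major seventh is 11 semitones; 11 semitones down from Fb3 gives Gbb2.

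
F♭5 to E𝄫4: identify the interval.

Descending from Fb5 to Ebb4 is the same interval as ascending Ebb4 to Fb5.
E to F spans two letter names (E-F), plus an octave: a ninth.
The major ninth spans 14 semitones, and Ebb4 to Fb5 is exactly 14 semitones — so this is a major ninth.
(Equivalently, a compound major second: a major second plus an octave.)

major ninth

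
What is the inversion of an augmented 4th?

diminished 5th

The rule of nine gives the new number: 9 − 4 = 5, so a fourth becomes a fifth.
The quality also flips — augmented becomes diminished — giving a diminished fifth.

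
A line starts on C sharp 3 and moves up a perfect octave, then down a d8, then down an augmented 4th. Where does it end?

A perfect octave up from C#3 is C#4.
Down a diminished octave from C#4: C##3 (11 semitones down).
Down an augmented fourth from C##3: G#2 (6 semitones down).

G sharp 2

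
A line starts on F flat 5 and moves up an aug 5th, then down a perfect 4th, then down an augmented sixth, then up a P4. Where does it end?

E double-flat 5

Up an augmented fifth from Fb5: C6 (8 semitones up).
A perfect fourth down from C6 is G5.
Down an augmented sixth from G5: Bbb4 (10 semitones down).
A perfect fourth up from Bbb4 is Ebb5.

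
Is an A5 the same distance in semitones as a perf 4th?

No

An augmented fifth is 8 semitones but a perfect fourth is 5 semitones — different sizes.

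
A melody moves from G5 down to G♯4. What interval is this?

diminished 8th

Descending from G5 to G#4 is the same interval as ascending G#4 to G5.
G to G is the same letter name, plus an octave: an octave.
The perfect octave is 12 semitones; here we have 11, one semitone narrower: diminished.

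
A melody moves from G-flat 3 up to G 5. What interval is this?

G to G is the same letter name, plus 2 octaves: a fifteenth.
Gb3 to G5 spans 25 semitones — one semitone wider than the perfect fifteenth (24) — giving an augmented fifteenth.
(Equivalently, a compound augmented octave: an augmented octave plus an octave.)

A15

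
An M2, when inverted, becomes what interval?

m7

Interval numbers invert to sum to nine: 2 + 7 = 9, so a second inverts to a seventh.
Quality inverts too: major becomes minor. That makes the inversion a minor seventh.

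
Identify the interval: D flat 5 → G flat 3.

Descending from Db5 to Gb3 is the same interval as ascending Gb3 to Db5.
G to D spans five letter names (G-A-B-C-D), plus an octave — that makes it a twelfth of some quality.
Gb3 to Db5 is 19 semitones, matching the perfect twelfth exactly, so the quality is perfect.
(Equivalently, a compound perfect fifth: a perfect fifth plus an octave.)

P12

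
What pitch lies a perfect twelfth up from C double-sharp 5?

G double-sharp 6

The twelfth's letter: C up five letter names plus an octave → G.
A perfect twelfth spans 19 semitones, so from C##5 the target pitch is G##6.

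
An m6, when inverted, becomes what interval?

Inverted interval numbers add to nine, so a sixth pairs with a third (6 + 3 = 9).
The quality also flips — minor becomes major — giving a major third.

major 3rd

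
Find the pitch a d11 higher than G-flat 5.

Four letters up from G (plus an octave) reaches C.
A diminished eleventh spans 16 semitones, so from Gb5 the target pitch is Cbb7.

C-double-flat 7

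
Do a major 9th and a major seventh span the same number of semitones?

No

A major ninth is 14 semitones but a major seventh is 11 semitones — different sizes.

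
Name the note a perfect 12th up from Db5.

Five letters up from D (plus an octave) reaches A.
Moving 19 semitones up from Db5 (the size of a perfect twelfth) reaches Ab6.

Ab6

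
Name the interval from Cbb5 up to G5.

C to G spans five letter names (C-D-E-F-G), so the interval is some kind of fifth.
The perfect fifth is 7 semitones; here we have 9, two semitones wider: doubly augmented.

AA5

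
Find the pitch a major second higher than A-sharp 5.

The second takes the letter from A up to B.
A major second is 2 semitones; 2 semitones up from A#5 gives B#5.

B-sharp 5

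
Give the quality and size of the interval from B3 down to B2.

Descending from B3 to B2 is the same interval as ascending B2 to B3.
B to B is the same letter name, plus an octave: an octave.
The perfect octave spans 12 semitones, and B2 to B3 is exactly 12 semitones — so this is a perfect octave.

perfect 8th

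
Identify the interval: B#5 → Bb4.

Descending from B#5 to Bb4 is the same interval as ascending Bb4 to B#5.
B to B is the same letter name, plus an octave, so the interval is some kind of octave.
Bb4 to B#5 spans 14 semitones — two semitones wider than the perfect octave (12) — giving a doubly augmented octave.

AA8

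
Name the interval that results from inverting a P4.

P5

Interval numbers invert to sum to nine: 4 + 5 = 9, so a fourth inverts to a fifth.
And perfect stays perfect under inversion, so we get a perfect fifth.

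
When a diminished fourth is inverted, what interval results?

Interval numbers invert to sum to nine: 4 + 5 = 9, so a fourth inverts to a fifth.
And diminished becomes augmented under inversion, so we get an augmented fifth.

A5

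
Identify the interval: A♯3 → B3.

A to B spans two letter names (A-B) — that makes it a second of some quality.
A#3 to B3 is 1 semitone, a half step short of the major second (2), so this is minor.

minor second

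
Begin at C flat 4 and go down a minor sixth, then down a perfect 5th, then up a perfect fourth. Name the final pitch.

D flat 3

A minor sixth down from Cb4 is Eb3.
Down a perfect fifth from Eb3: Ab2 (7 semitones down).
Ab2 up a perfect fourth → Db3 (5 semitones).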